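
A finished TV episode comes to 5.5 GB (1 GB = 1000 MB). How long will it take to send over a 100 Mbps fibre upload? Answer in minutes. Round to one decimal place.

File: 5.5 GB = 44000.0 Mb.
At 100 Mbps: 44000.0 / 100 = 440.0 s ≈ 7.33 minutes.

7.3 minutes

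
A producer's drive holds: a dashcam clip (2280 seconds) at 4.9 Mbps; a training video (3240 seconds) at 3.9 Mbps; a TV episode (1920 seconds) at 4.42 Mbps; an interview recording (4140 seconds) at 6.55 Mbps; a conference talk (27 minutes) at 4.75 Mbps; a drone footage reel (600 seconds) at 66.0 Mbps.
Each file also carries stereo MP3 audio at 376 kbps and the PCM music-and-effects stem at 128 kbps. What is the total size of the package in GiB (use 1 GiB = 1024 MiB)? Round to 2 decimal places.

13.23 GiB

Audio total: 376 + 128 = 504 kbps = 0.504 Mbps.
dashcam clip: 5.404 Mbps × 2280 s = 12321.1 Mb
training video: 4.404 Mbps × 3240 s = 14269.0 Mb
TV episode: 4.924 Mbps × 1920 s = 9454.1 Mb
interview recording: 7.054 Mbps × 4140 s = 29203.6 Mb
conference talk: 5.254 Mbps × 1620 s = 8511.5 Mb
drone footage reel: 66.504 Mbps × 600 s = 39902.4 Mb
Total: 113661.6 Mb = 14207.7 MB.
= 13.23 GiB.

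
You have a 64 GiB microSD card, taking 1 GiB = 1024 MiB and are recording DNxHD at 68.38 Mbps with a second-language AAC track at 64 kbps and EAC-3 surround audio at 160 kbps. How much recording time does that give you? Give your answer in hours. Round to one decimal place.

Audio total: 64 + 160 = 224 kbps = 0.224 Mbps.
Total bitrate: 68.38 + 0.224 = 68.604 Mbps.
Capacity: 64 GiB = 549,756 Mb.
Recording time: 549,756 / 68.604 = 8,013 s ≈ 2.23 hours.

2.2 hours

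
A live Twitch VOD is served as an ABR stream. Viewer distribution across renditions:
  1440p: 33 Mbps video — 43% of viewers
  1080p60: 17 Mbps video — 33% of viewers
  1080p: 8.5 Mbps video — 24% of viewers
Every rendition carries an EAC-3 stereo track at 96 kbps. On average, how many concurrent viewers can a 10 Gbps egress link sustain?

Audio: 96 kbps = 0.096 Mbps.
Average per-viewer bitrate: 0.43×33.096 + 0.33×17.096 + 0.24×8.596 = 21.936 Mbps.
10 Gbps = 10,000 Mbps; 10,000 / 21.936 = 455.87 → 455.

455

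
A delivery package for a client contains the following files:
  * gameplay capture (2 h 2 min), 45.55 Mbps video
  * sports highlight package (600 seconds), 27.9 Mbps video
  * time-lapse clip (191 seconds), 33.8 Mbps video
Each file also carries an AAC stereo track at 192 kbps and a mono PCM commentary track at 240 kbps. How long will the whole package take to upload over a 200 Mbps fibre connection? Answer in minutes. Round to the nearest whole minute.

Audio total: 192 + 240 = 432 kbps = 0.432 Mbps.
gameplay capture: 45.982 Mbps × 7320 s = 336588.2 Mb
sports highlight package: 28.332 Mbps × 600 s = 16999.2 Mb
time-lapse clip: 34.232 Mbps × 191 s = 6538.3 Mb
Total: 360125.8 Mb = 45015.7 MB.
At 200 Mbps: 360125.8 / 200 = 1801 s ≈ 30 minutes.

30 minutes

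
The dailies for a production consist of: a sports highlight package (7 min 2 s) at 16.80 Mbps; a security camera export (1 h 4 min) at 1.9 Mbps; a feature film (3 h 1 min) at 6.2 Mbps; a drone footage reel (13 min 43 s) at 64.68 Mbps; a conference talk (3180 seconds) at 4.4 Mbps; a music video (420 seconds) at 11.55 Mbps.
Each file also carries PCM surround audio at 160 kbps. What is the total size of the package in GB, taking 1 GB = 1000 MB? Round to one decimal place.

19.6 GB

Audio: 160 kbps = 0.160 Mbps.
sports highlight package: 16.960 Mbps × 422 s = 7157.1 Mb
security camera export: 2.060 Mbps × 3840 s = 7910.4 Mb
feature film: 6.360 Mbps × 10860 s = 69069.6 Mb
drone footage reel: 64.840 Mbps × 823 s = 53363.3 Mb
conference talk: 4.560 Mbps × 3180 s = 14500.8 Mb
music video: 11.710 Mbps × 420 s = 4918.2 Mb
Total: 156919.4 Mb = 19614.9 MB.
= 19.61 GB.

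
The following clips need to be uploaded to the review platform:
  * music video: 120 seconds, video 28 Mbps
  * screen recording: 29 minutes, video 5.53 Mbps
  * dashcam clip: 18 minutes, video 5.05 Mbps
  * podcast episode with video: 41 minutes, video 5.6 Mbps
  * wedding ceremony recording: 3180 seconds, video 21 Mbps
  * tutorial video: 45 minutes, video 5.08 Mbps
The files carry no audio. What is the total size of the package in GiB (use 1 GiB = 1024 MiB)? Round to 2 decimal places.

13.12 GiB

music video: 28.000 Mbps × 120 s = 3360.0 Mb
screen recording: 5.530 Mbps × 1740 s = 9622.2 Mb
dashcam clip: 5.050 Mbps × 1080 s = 5454.0 Mb
podcast episode with video: 5.600 Mbps × 2460 s = 13776.0 Mb
wedding ceremony recording: 21.000 Mbps × 3180 s = 66780.0 Mb
tutorial video: 5.080 Mbps × 2700 s = 13716.0 Mb
Total: 112708.2 Mb = 14088.5 MB.
= 13.12 GiB.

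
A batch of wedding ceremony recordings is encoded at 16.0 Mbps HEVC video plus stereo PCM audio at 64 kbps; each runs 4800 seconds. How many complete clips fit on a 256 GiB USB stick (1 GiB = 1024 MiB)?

28

Audio: 64 kbps = 0.064 Mbps.
Total bitrate: 16.064 Mbps.
Per item: 16.064 Mbps × 4800 s = 77,107 Mb = 9,638 MB.
Capacity: 256 GiB = 2,199,023 Mb; 28.52 items → 28 complete.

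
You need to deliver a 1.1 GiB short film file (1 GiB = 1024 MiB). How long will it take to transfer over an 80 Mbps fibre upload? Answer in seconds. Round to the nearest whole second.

File: 1.1 GiB = 9448.9 Mb.
At 80 Mbps: 9448.9 / 80 = 118.1 s ≈ 118 seconds.

118 seconds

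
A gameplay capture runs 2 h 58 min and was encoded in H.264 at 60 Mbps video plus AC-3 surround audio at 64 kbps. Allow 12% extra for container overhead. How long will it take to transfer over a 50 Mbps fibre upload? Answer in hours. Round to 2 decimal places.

3.99 hours

2 h 58 min = 178 min = 10680 s
Audio: 64 kbps = 0.064 Mbps.
Total bitrate: 60.064 Mbps.
File: 60.064 Mbps × 10680 s = 641483.5 Mb.
With 12% container overhead: ×1.12. → 718461.5 Mb.
At 50 Mbps: 718461.5 / 50 = 14369.2 s ≈ 3.99 hours.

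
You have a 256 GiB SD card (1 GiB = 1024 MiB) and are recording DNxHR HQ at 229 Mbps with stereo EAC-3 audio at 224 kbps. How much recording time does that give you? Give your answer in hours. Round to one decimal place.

Audio: 224 kbps = 0.224 Mbps.
Total bitrate: 229 + 0.224 = 229.224 Mbps.
Capacity: 256 GiB = 2,199,023 Mb.
Recording time: 2,199,023 / 229.224 = 9,593 s ≈ 2.66 hours.

2.7 hours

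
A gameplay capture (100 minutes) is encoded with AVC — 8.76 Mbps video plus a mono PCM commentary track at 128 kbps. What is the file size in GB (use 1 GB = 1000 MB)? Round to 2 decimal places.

6.67 GB

100 min = 6000 s
Audio: 128 kbps = 0.128 Mbps.
Total bitrate: 8.76 + 0.128 = 8.888 Mbps.
Stream data: 8.888 Mbps × 6000 s = 53328.0 Mb.
53,328 Mb ÷ 8 = 6,666 MB → 6.666 GB.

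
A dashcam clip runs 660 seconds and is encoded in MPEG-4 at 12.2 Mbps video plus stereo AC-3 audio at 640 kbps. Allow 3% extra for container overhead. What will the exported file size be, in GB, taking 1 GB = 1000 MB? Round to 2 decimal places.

1.09 GB

Audio: 640 kbps = 0.640 Mbps.
Total bitrate: 12.2 + 0.640 = 12.840 Mbps.
Stream data: 12.840 Mbps × 660 s = 8474.4 Mb.
With 3% container overhead: ×1.03.
8,729 Mb ÷ 8 = 1,091 MB → 1.091 GB.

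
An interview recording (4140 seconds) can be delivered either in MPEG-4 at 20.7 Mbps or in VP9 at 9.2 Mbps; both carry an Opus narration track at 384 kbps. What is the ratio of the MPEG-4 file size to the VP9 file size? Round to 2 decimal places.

2.20

Audio: 384 kbps = 0.384 Mbps.
MPEG-4: 21.084 Mbps × 4140 s = 87287.8 Mb = 10.911 GB.
VP9: 9.584 Mbps × 4140 s = 39677.8 Mb = 4.960 GB.
Ratio: 10.911 / 4.960 = 2.200.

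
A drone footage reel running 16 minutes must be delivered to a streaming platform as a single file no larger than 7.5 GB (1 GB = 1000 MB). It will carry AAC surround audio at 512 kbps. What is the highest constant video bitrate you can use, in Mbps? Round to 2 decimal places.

Budget: 7.5 GB = 60000.0 Mb.
16 min = 960 s
Total bitrate budget: 60000.0 Mb / 960 s = 62.500 Mbps.
Audio: 512 kbps = 0.512 Mbps.
Video: 62.500 − 0.512 = 61.988 Mbps.

61.99 Mbps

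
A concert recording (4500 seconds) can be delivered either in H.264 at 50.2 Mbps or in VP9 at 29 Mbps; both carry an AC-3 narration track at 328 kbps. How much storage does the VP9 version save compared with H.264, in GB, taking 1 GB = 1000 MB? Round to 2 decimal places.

11.93 GB

Audio: 328 kbps = 0.328 Mbps.
H.264: 50.528 Mbps × 4500 s = 227376.0 Mb = 28.422 GB.
VP9: 29.328 Mbps × 4500 s = 131976.0 Mb = 16.497 GB.
Saving: 28.422 − 16.497 = 11.925 GB.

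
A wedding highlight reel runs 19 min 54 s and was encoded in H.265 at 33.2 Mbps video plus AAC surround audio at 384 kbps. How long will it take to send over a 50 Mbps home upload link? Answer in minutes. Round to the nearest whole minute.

13 minutes

19 min 54 s = 1194 s
Audio: 384 kbps = 0.384 Mbps.
Total bitrate: 33.584 Mbps.
File: 33.584 Mbps × 1194 s = 40099.3 Mb.
At 50 Mbps: 40099.3 / 50 = 802.0 s ≈ 13.4 minutes.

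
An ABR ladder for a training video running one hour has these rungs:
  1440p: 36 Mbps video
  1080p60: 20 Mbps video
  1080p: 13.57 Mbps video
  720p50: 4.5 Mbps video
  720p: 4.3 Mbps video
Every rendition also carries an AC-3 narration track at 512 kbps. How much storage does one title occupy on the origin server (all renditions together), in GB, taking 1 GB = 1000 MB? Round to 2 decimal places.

36.42 GB

1 h = 3600 s
Audio: 512 kbps = 0.512 Mbps.
Sum of rendition bitrates: (36+0.512) + (20+0.512) + (13.57+0.512) + (4.5+0.512) + (4.3+0.512) = 80.930 Mbps.
× 3600 s = 291,348 Mb = 36,418 MB = 36.42 GB.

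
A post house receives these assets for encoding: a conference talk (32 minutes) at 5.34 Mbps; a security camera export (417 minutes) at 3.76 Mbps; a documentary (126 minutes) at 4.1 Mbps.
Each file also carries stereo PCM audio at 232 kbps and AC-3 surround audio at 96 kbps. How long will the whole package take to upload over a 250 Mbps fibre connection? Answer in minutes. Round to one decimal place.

9.8 minutes

Audio total: 232 + 96 = 328 kbps = 0.328 Mbps.
conference talk: 5.668 Mbps × 1920 s = 10882.6 Mb
security camera export: 4.088 Mbps × 25020 s = 102281.8 Mb
documentary: 4.428 Mbps × 7560 s = 33475.7 Mb
Total: 146640.0 Mb = 18330.0 MB.
At 250 Mbps: 146640.0 / 250 = 587 s ≈ 9.78 minutes.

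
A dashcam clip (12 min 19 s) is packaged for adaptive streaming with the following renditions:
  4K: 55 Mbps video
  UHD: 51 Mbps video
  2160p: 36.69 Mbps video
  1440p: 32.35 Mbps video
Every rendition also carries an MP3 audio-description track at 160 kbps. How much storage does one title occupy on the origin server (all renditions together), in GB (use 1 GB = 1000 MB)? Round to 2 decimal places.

16.23 GB

12 min 19 s = 739 s
Audio: 160 kbps = 0.160 Mbps.
Sum of rendition bitrates: (55+0.160) + (51+0.160) + (36.69+0.160) + (32.35+0.160) = 175.680 Mbps.
× 739 s = 129,828 Mb = 16,228 MB = 16.23 GB.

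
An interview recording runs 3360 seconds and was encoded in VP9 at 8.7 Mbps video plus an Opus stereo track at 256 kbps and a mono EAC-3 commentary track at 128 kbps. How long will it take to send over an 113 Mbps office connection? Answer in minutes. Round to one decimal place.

Audio total: 256 + 128 = 384 kbps = 0.384 Mbps.
Total bitrate: 9.084 Mbps.
File: 9.084 Mbps × 3360 s = 30522.2 Mb.
At 113 Mbps: 30522.2 / 113 = 270.1 s ≈ 4.5 minutes.

4.5 minutes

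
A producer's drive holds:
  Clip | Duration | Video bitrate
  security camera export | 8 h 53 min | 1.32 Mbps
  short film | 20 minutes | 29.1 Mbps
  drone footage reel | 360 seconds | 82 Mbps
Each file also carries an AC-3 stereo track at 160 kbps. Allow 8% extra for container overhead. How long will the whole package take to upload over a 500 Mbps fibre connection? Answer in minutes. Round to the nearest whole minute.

4 minutes

Audio: 160 kbps = 0.160 Mbps.
security camera export: 1.480 Mbps × 31980 s × 1.08 = 51116.8 Mb
short film: 29.260 Mbps × 1200 s × 1.08 = 37921.0 Mb
drone footage reel: 82.160 Mbps × 360 s × 1.08 = 31943.8 Mb
Total: 120981.6 Mb = 15122.7 MB.
At 500 Mbps: 120981.6 / 500 = 242 s ≈ 4.03 minutes.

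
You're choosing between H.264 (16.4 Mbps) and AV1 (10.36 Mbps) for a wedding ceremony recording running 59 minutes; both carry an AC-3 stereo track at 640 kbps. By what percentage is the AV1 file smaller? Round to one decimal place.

59 min = 3540 s
Audio: 640 kbps = 0.640 Mbps.
H.264: 17.040 Mbps × 3540 s = 60321.6 Mb = 7.022 GiB.
AV1: 11.000 Mbps × 3540 s = 38940.0 Mb = 4.533 GiB.
Reduction: (1 − 4.533/7.022) × 100 = 35.45%.

35.4%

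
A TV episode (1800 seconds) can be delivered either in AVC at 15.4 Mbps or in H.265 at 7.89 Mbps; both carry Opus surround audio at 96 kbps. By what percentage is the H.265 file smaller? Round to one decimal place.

Audio: 96 kbps = 0.096 Mbps.
AVC: 15.496 Mbps × 1800 s = 27892.8 Mb = 3.247 GiB.
H.265: 7.986 Mbps × 1800 s = 14374.8 Mb = 1.673 GiB.
Reduction: (1 − 1.673/3.247) × 100 = 48.46%.

48.5%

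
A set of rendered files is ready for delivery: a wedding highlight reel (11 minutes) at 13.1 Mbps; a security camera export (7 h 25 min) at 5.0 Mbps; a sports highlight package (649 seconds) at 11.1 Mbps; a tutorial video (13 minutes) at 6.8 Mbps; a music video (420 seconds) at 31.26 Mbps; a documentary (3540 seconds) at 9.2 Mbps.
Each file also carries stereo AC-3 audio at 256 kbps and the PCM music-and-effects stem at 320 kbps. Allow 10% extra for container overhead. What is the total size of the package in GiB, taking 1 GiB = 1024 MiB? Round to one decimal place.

Audio total: 256 + 320 = 576 kbps = 0.576 Mbps.
wedding highlight reel: 13.676 Mbps × 660 s × 1.10 = 9928.8 Mb
security camera export: 5.576 Mbps × 26700 s × 1.10 = 163767.1 Mb
sports highlight package: 11.676 Mbps × 649 s × 1.10 = 8335.5 Mb
tutorial video: 7.376 Mbps × 780 s × 1.10 = 6328.6 Mb
music video: 31.836 Mbps × 420 s × 1.10 = 14708.2 Mb
documentary: 9.776 Mbps × 3540 s × 1.10 = 38067.7 Mb
Total: 241136.0 Mb = 30142.0 MB.
= 28.07 GiB.

28.1 GiB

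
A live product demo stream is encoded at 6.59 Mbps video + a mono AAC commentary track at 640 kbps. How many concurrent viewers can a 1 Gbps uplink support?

138

Audio: 640 kbps = 0.640 Mbps.
Per-viewer media rate: 7.230 Mbps.
1 Gbps = 1,000 Mbps; 1,000 / 7.230 = 138.31 → 138 viewers.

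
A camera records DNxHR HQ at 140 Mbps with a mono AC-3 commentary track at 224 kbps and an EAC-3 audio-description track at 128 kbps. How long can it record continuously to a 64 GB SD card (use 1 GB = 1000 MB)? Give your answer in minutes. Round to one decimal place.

Audio total: 224 + 128 = 352 kbps = 0.352 Mbps.
Total bitrate: 140 + 0.352 = 140.352 Mbps.
Capacity: 64 GB = 512,000 Mb.
Recording time: 512,000 / 140.352 = 3,648 s ≈ 60.8 minutes.

60.8 minutes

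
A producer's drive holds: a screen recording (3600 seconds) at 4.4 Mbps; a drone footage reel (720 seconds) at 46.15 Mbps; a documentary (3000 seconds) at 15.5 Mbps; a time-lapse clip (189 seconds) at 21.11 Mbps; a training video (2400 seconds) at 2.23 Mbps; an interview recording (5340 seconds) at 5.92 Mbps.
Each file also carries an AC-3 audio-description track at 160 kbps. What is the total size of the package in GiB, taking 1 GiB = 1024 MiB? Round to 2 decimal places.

Audio: 160 kbps = 0.160 Mbps.
screen recording: 4.560 Mbps × 3600 s = 16416.0 Mb
drone footage reel: 46.310 Mbps × 720 s = 33343.2 Mb
documentary: 15.660 Mbps × 3000 s = 46980.0 Mb
time-lapse clip: 21.270 Mbps × 189 s = 4020.0 Mb
training video: 2.390 Mbps × 2400 s = 5736.0 Mb
interview recording: 6.080 Mbps × 5340 s = 32467.2 Mb
Total: 138962.4 Mb = 17370.3 MB.
= 16.18 GiB.

16.18 GiB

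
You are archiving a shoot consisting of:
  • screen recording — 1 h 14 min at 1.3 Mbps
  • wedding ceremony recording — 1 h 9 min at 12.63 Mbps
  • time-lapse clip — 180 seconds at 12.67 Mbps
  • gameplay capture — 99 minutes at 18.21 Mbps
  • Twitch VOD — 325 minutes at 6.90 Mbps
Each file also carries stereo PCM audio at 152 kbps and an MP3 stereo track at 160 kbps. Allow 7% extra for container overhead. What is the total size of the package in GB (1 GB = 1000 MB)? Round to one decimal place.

Audio total: 152 + 160 = 312 kbps = 0.312 Mbps.
screen recording: 1.612 Mbps × 4440 s × 1.07 = 7658.3 Mb
wedding ceremony recording: 12.942 Mbps × 4140 s × 1.07 = 57330.5 Mb
time-lapse clip: 12.982 Mbps × 180 s × 1.07 = 2500.3 Mb
gameplay capture: 18.522 Mbps × 5940 s × 1.07 = 117722.1 Mb
Twitch VOD: 7.212 Mbps × 19500 s × 1.07 = 150478.4 Mb
Total: 335689.6 Mb = 41961.2 MB.
= 41.96 GB.

42.0 GB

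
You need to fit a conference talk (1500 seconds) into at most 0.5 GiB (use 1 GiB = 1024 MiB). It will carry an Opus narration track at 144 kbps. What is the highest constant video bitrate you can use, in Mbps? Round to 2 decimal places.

2.72 Mbps

Budget: 0.5 GiB = 4295.0 Mb.
Total bitrate budget: 4295.0 Mb / 1500 s = 2.863 Mbps.
Audio: 144 kbps = 0.144 Mbps.
Video: 2.863 − 0.144 = 2.719 Mbps.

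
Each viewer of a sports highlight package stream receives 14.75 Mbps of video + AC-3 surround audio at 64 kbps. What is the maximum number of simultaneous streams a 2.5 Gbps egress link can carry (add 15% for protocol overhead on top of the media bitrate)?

Audio: 64 kbps = 0.064 Mbps.
Per-viewer media rate: 14.814 Mbps.
On the wire with 15% overhead: 17.036 Mbps.
2.5 Gbps = 2,500 Mbps; 2,500 / 17.036 = 146.75 → 146 viewers.

146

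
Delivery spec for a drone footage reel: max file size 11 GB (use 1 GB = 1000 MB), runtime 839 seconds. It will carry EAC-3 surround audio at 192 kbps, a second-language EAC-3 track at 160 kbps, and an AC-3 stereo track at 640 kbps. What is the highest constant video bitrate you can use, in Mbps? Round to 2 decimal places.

103.89 Mbps

Budget: 11 GB = 88000.0 Mb.
Total bitrate budget: 88000.0 Mb / 839 s = 104.887 Mbps.
Audio total: 192 + 160 + 640 = 992 kbps = 0.992 Mbps.
Video: 104.887 − 0.992 = 103.895 Mbps.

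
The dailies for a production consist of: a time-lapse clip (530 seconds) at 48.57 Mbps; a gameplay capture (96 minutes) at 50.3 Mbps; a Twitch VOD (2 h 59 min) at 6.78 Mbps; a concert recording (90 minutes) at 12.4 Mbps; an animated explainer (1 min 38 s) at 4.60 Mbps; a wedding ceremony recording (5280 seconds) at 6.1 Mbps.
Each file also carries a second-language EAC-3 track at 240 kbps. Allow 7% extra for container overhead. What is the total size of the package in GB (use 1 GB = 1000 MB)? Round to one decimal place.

Audio: 240 kbps = 0.240 Mbps.
time-lapse clip: 48.810 Mbps × 530 s × 1.07 = 27680.2 Mb
gameplay capture: 50.540 Mbps × 5760 s × 1.07 = 311488.1 Mb
Twitch VOD: 7.020 Mbps × 10740 s × 1.07 = 80672.4 Mb
concert recording: 12.640 Mbps × 5400 s × 1.07 = 73033.9 Mb
animated explainer: 4.840 Mbps × 98 s × 1.07 = 507.5 Mb
wedding ceremony recording: 6.340 Mbps × 5280 s × 1.07 = 35818.5 Mb
Total: 529200.6 Mb = 66150.1 MB.
= 66.15 GB.

66.2 GB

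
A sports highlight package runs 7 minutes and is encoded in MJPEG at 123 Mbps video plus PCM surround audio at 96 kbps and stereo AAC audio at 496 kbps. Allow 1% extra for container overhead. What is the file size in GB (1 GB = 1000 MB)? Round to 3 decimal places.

6.553 GB

7 min = 420 s
Audio total: 96 + 496 = 592 kbps = 0.592 Mbps.
Total bitrate: 123 + 0.592 = 123.592 Mbps.
Stream data: 123.592 Mbps × 420 s = 51908.6 Mb.
With 1% container overhead: ×1.01.
52,428 Mb ÷ 8 = 6,553 MB → 6.553 GB.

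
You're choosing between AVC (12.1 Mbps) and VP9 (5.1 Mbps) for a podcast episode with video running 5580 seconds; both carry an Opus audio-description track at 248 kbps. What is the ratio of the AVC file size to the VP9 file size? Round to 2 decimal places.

2.31

Audio: 248 kbps = 0.248 Mbps.
AVC: 12.348 Mbps × 5580 s = 68901.8 Mb = 8.021 GiB.
VP9: 5.348 Mbps × 5580 s = 29841.8 Mb = 3.474 GiB.
Ratio: 8.021 / 3.474 = 2.309.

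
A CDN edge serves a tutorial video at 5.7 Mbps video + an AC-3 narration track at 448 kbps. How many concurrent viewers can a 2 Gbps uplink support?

325

Audio: 448 kbps = 0.448 Mbps.
Per-viewer media rate: 6.148 Mbps.
2 Gbps = 2,000 Mbps; 2,000 / 6.148 = 325.31 → 325 viewers.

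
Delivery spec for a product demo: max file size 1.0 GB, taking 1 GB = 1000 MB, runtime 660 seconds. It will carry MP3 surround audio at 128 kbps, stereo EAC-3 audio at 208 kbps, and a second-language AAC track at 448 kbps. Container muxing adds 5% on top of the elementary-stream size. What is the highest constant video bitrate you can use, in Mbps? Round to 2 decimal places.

10.76 Mbps

Budget: 1.0 GB = 8000.0 Mb.
Stream payload after overhead: 8000.0 / 1.05 = 7619.0 Mb.
Total bitrate budget: 7619.0 Mb / 660 s = 11.544 Mbps.
Audio total: 128 + 208 + 448 = 784 kbps = 0.784 Mbps.
Video: 11.544 − 0.784 = 10.760 Mbps.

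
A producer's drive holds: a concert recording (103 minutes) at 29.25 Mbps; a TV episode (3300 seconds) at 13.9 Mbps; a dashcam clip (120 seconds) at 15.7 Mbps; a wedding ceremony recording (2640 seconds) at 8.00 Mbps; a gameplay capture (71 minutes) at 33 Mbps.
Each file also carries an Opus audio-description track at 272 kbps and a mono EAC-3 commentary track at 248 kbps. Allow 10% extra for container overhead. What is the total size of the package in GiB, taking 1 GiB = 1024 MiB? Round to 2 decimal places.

Audio total: 272 + 248 = 520 kbps = 0.520 Mbps.
concert recording: 29.770 Mbps × 6180 s × 1.10 = 202376.5 Mb
TV episode: 14.420 Mbps × 3300 s × 1.10 = 52344.6 Mb
dashcam clip: 16.220 Mbps × 120 s × 1.10 = 2141.0 Mb
wedding ceremony recording: 8.520 Mbps × 2640 s × 1.10 = 24742.1 Mb
gameplay capture: 33.520 Mbps × 4260 s × 1.10 = 157074.7 Mb
Total: 438678.9 Mb = 54834.9 MB.
= 51.07 GiB.

51.07 GiB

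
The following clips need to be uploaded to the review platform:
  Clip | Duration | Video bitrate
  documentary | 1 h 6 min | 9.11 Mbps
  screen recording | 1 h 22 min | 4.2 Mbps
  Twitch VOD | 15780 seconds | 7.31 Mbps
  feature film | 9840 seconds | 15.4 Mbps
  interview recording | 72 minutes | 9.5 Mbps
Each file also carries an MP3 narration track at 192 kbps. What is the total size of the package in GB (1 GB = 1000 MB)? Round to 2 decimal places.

46.52 GB

Audio: 192 kbps = 0.192 Mbps.
documentary: 9.302 Mbps × 3960 s = 36835.9 Mb
screen recording: 4.392 Mbps × 4920 s = 21608.6 Mb
Twitch VOD: 7.502 Mbps × 15780 s = 118381.6 Mb
feature film: 15.592 Mbps × 9840 s = 153425.3 Mb
interview recording: 9.692 Mbps × 4320 s = 41869.4 Mb
Total: 372120.8 Mb = 46515.1 MB.
= 46.52 GB.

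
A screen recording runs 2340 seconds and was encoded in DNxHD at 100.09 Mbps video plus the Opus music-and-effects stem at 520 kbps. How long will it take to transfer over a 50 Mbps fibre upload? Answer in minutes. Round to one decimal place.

78.5 minutes

Audio: 520 kbps = 0.520 Mbps.
Total bitrate: 100.610 Mbps.
File: 100.610 Mbps × 2340 s = 235427.4 Mb.
At 50 Mbps: 235427.4 / 50 = 4708.5 s ≈ 78.5 minutes.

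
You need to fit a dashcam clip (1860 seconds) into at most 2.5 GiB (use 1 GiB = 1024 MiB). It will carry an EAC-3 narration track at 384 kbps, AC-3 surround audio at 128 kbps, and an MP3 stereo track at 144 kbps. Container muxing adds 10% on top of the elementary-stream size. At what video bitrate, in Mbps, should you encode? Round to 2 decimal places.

Budget: 2.5 GiB = 21474.8 Mb.
Stream payload after overhead: 21474.8 / 1.10 = 19522.6 Mb.
Total bitrate budget: 19522.6 Mb / 1860 s = 10.496 Mbps.
Audio total: 384 + 128 + 144 = 656 kbps = 0.656 Mbps.
Video: 10.496 − 0.656 = 9.840 Mbps.

9.84 Mbps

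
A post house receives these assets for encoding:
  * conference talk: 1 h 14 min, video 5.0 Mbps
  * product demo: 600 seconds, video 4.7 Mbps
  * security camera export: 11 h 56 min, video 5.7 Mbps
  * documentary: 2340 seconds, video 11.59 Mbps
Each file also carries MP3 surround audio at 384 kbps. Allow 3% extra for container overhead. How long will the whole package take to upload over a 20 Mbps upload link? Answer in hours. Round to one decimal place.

Audio: 384 kbps = 0.384 Mbps.
conference talk: 5.384 Mbps × 4440 s × 1.03 = 24622.1 Mb
product demo: 5.084 Mbps × 600 s × 1.03 = 3141.9 Mb
security camera export: 6.084 Mbps × 42960 s × 1.03 = 269209.7 Mb
documentary: 11.974 Mbps × 2340 s × 1.03 = 28859.7 Mb
Total: 325833.5 Mb = 40729.2 MB.
At 20 Mbps: 325833.5 / 20 = 16292 s ≈ 4.53 hours.

4.5 hours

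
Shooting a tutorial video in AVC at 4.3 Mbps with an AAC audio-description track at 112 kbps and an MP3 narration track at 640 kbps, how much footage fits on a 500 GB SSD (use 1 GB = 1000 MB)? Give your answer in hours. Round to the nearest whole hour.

Audio total: 112 + 640 = 752 kbps = 0.752 Mbps.
Total bitrate: 4.3 + 0.752 = 5.052 Mbps.
Capacity: 500 GB = 4,000,000 Mb.
Recording time: 4,000,000 / 5.052 = 791,766 s ≈ 220 hours.

220 hours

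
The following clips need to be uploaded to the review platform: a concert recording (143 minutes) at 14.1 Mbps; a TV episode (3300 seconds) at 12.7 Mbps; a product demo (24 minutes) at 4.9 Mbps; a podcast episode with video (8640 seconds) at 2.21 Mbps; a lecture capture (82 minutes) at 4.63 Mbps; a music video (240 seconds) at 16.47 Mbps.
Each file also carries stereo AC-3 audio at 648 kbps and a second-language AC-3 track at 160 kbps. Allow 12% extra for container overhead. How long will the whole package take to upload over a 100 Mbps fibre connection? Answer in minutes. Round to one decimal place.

44.4 minutes

Audio total: 648 + 160 = 808 kbps = 0.808 Mbps.
concert recording: 14.908 Mbps × 8580 s × 1.12 = 143259.9 Mb
TV episode: 13.508 Mbps × 3300 s × 1.12 = 49925.6 Mb
product demo: 5.708 Mbps × 1440 s × 1.12 = 9205.9 Mb
podcast episode with video: 3.018 Mbps × 8640 s × 1.12 = 29204.6 Mb
lecture capture: 5.438 Mbps × 4920 s × 1.12 = 29965.6 Mb
music video: 17.278 Mbps × 240 s × 1.12 = 4644.3 Mb
Total: 266205.8 Mb = 33275.7 MB.
At 100 Mbps: 266205.8 / 100 = 2662 s ≈ 44.4 minutes.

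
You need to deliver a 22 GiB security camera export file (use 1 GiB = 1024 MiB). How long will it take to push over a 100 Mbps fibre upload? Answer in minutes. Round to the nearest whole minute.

31 minutes

File: 22 GiB = 188978.6 Mb.
At 100 Mbps: 188978.6 / 100 = 1889.8 s ≈ 31.5 minutes.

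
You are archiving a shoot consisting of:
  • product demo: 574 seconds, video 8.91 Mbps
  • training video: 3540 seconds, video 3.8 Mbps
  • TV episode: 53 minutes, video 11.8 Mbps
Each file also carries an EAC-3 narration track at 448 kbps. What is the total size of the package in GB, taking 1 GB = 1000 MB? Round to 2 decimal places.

7.42 GB

Audio: 448 kbps = 0.448 Mbps.
product demo: 9.358 Mbps × 574 s = 5371.5 Mb
training video: 4.248 Mbps × 3540 s = 15037.9 Mb
TV episode: 12.248 Mbps × 3180 s = 38948.6 Mb
Total: 59358.1 Mb = 7419.8 MB.
= 7.420 GB.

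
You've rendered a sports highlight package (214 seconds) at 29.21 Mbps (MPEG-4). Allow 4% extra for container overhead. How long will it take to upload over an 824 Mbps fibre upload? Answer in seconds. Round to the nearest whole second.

File: 29.210 Mbps × 214 s = 6250.9 Mb.
With 4% container overhead: ×1.04. → 6501.0 Mb.
At 824 Mbps: 6501.0 / 824 = 7.9 s ≈ 7.89 seconds.

8 seconds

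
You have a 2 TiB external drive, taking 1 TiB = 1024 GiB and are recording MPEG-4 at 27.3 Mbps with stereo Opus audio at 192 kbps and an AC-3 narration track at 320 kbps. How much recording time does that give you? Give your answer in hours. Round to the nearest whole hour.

176 hours

Audio total: 192 + 320 = 512 kbps = 0.512 Mbps.
Total bitrate: 27.3 + 0.512 = 27.812 Mbps.
Capacity: 2 TiB = 17,592,186 Mb.
Recording time: 17,592,186 / 27.812 = 632,539 s ≈ 176 hours.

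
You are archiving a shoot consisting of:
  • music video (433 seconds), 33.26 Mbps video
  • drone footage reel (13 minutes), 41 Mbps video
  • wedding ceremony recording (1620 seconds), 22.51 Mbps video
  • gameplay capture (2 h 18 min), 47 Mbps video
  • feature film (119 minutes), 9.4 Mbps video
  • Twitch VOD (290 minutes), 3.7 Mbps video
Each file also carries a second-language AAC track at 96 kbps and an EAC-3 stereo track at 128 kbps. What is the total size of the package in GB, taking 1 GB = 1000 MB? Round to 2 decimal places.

Audio total: 96 + 128 = 224 kbps = 0.224 Mbps.
music video: 33.484 Mbps × 433 s = 14498.6 Mb
drone footage reel: 41.224 Mbps × 780 s = 32154.7 Mb
wedding ceremony recording: 22.734 Mbps × 1620 s = 36829.1 Mb
gameplay capture: 47.224 Mbps × 8280 s = 391014.7 Mb
feature film: 9.624 Mbps × 7140 s = 68715.4 Mb
Twitch VOD: 3.924 Mbps × 17400 s = 68277.6 Mb
Total: 611490.1 Mb = 76436.3 MB.
= 76.44 GB.

76.44 GB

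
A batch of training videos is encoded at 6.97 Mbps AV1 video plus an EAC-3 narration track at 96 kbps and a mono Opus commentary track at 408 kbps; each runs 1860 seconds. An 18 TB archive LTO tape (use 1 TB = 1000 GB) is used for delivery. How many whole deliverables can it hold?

Audio total: 96 + 408 = 504 kbps = 0.504 Mbps.
Total bitrate: 7.474 Mbps.
Per item: 7.474 Mbps × 1860 s = 13,902 Mb = 1,738 MB.
Capacity: 18 TB = 144,000,000 Mb; 10358.49 items → 10358 complete.

10358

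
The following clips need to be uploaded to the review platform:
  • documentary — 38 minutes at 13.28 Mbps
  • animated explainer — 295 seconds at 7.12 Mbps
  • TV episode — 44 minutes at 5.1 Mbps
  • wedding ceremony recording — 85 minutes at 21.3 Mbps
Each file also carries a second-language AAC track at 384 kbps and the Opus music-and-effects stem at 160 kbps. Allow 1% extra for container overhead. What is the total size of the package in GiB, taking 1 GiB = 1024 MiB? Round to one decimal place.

Audio total: 384 + 160 = 544 kbps = 0.544 Mbps.
documentary: 13.824 Mbps × 2280 s × 1.01 = 31833.9 Mb
animated explainer: 7.664 Mbps × 295 s × 1.01 = 2283.5 Mb
TV episode: 5.644 Mbps × 2640 s × 1.01 = 15049.2 Mb
wedding ceremony recording: 21.844 Mbps × 5100 s × 1.01 = 112518.4 Mb
Total: 161685.0 Mb = 20210.6 MB.
= 18.82 GiB.

18.8 GiB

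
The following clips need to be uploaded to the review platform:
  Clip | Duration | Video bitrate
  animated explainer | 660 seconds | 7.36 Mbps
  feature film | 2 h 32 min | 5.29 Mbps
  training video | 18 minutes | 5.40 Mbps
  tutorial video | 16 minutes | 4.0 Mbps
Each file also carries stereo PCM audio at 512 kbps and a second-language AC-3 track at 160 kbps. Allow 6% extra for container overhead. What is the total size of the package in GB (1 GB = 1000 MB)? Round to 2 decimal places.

9.37 GB

Audio total: 512 + 160 = 672 kbps = 0.672 Mbps.
animated explainer: 8.032 Mbps × 660 s × 1.06 = 5619.2 Mb
feature film: 5.962 Mbps × 9120 s × 1.06 = 57635.8 Mb
training video: 6.072 Mbps × 1080 s × 1.06 = 6951.2 Mb
tutorial video: 4.672 Mbps × 960 s × 1.06 = 4754.2 Mb
Total: 74960.5 Mb = 9370.1 MB.
= 9.370 GB.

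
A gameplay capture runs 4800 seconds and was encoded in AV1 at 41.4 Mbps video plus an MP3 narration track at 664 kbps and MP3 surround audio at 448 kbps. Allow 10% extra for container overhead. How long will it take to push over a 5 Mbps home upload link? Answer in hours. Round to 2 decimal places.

12.47 hours

Audio total: 664 + 448 = 1112 kbps = 1.112 Mbps.
Total bitrate: 42.512 Mbps.
File: 42.512 Mbps × 4800 s = 204057.6 Mb.
With 10% container overhead: ×1.10. → 224463.4 Mb.
At 5 Mbps: 224463.4 / 5 = 44892.7 s ≈ 12.5 hours.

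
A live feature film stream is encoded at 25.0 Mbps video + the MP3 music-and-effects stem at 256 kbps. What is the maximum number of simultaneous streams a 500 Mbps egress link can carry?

19

Audio: 256 kbps = 0.256 Mbps.
Per-viewer media rate: 25.256 Mbps.
500 Mbps = 500.0 Mbps; 500.0 / 25.256 = 19.80 → 19 viewers.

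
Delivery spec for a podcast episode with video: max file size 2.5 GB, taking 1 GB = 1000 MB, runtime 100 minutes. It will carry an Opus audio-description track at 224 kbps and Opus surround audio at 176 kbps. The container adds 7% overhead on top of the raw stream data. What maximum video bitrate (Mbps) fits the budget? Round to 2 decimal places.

2.72 Mbps

Budget: 2.5 GB = 20000.0 Mb.
Stream payload after overhead: 20000.0 / 1.07 = 18691.6 Mb.
100 min = 6000 s
Total bitrate budget: 18691.6 Mb / 6000 s = 3.115 Mbps.
Audio total: 224 + 176 = 400 kbps = 0.400 Mbps.
Video: 3.115 − 0.400 = 2.715 Mbps.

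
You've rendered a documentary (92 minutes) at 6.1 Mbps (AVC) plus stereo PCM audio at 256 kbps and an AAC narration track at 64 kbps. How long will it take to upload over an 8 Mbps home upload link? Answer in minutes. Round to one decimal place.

92 min = 5520 s
Audio total: 256 + 64 = 320 kbps = 0.320 Mbps.
Total bitrate: 6.420 Mbps.
File: 6.420 Mbps × 5520 s = 35438.4 Mb.
At 8 Mbps: 35438.4 / 8 = 4429.8 s ≈ 73.8 minutes.

73.8 minutes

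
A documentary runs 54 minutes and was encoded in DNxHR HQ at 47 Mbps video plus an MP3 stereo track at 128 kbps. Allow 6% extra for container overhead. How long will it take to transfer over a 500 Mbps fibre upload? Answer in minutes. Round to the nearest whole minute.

5 minutes

54 min = 3240 s
Audio: 128 kbps = 0.128 Mbps.
Total bitrate: 47.128 Mbps.
File: 47.128 Mbps × 3240 s = 152694.7 Mb.
With 6% container overhead: ×1.06. → 161856.4 Mb.
At 500 Mbps: 161856.4 / 500 = 323.7 s ≈ 5.4 minutes.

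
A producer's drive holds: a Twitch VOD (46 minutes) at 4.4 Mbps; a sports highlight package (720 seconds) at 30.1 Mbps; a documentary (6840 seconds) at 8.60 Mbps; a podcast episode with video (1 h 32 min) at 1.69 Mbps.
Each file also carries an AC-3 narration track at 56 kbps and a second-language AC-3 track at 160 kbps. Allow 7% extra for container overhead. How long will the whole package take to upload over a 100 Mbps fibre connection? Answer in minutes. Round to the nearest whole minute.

Audio total: 56 + 160 = 216 kbps = 0.216 Mbps.
Twitch VOD: 4.616 Mbps × 2760 s × 1.07 = 13632.0 Mb
sports highlight package: 30.316 Mbps × 720 s × 1.07 = 23355.4 Mb
documentary: 8.816 Mbps × 6840 s × 1.07 = 64522.5 Mb
podcast episode with video: 1.906 Mbps × 5520 s × 1.07 = 11257.6 Mb
Total: 112767.6 Mb = 14095.9 MB.
At 100 Mbps: 112767.6 / 100 = 1128 s ≈ 18.8 minutes.

19 minutes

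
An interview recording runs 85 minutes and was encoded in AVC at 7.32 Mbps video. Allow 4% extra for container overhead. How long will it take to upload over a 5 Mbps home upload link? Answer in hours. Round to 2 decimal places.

85 min = 5100 s
File: 7.320 Mbps × 5100 s = 37332.0 Mb.
With 4% container overhead: ×1.04. → 38825.3 Mb.
At 5 Mbps: 38825.3 / 5 = 7765.1 s ≈ 2.16 hours.

2.16 hours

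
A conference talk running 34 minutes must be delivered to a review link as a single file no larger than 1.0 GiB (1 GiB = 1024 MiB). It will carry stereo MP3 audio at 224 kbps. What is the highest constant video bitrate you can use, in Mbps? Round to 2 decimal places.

3.99 Mbps

Budget: 1.0 GiB = 8589.9 Mb.
34 min = 2040 s
Total bitrate budget: 8589.9 Mb / 2040 s = 4.211 Mbps.
Audio: 224 kbps = 0.224 Mbps.
Video: 4.211 − 0.224 = 3.987 Mbps.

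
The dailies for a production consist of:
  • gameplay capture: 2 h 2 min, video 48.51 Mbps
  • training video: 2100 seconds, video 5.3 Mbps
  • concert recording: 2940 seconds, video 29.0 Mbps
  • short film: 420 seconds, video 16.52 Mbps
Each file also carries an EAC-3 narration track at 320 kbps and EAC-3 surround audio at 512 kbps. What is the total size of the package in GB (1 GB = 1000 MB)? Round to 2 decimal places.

58.63 GB

Audio total: 320 + 512 = 832 kbps = 0.832 Mbps.
gameplay capture: 49.342 Mbps × 7320 s = 361183.4 Mb
training video: 6.132 Mbps × 2100 s = 12877.2 Mb
concert recording: 29.832 Mbps × 2940 s = 87706.1 Mb
short film: 17.352 Mbps × 420 s = 7287.8 Mb
Total: 469054.6 Mb = 58631.8 MB.
= 58.63 GB.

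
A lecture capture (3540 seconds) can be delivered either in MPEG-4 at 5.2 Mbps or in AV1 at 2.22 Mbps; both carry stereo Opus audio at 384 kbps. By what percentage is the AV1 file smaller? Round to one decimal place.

53.4%

Audio: 384 kbps = 0.384 Mbps.
MPEG-4: 5.584 Mbps × 3540 s = 19767.4 Mb = 2.301 GiB.
AV1: 2.604 Mbps × 3540 s = 9218.2 Mb = 1.073 GiB.
Reduction: (1 − 1.073/2.301) × 100 = 53.37%.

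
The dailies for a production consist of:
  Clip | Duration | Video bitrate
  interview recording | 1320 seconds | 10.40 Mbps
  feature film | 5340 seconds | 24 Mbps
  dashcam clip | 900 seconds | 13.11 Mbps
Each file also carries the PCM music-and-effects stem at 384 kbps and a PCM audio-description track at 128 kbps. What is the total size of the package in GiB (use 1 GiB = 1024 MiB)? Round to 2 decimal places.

18.34 GiB

Audio total: 384 + 128 = 512 kbps = 0.512 Mbps.
interview recording: 10.912 Mbps × 1320 s = 14403.8 Mb
feature film: 24.512 Mbps × 5340 s = 130894.1 Mb
dashcam clip: 13.622 Mbps × 900 s = 12259.8 Mb
Total: 157557.7 Mb = 19694.7 MB.
= 18.34 GiB.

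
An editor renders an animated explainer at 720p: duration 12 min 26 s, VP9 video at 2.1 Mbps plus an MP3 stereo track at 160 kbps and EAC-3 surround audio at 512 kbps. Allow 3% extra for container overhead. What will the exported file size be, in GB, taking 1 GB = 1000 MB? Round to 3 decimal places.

12 min 26 s = 746 s
Audio total: 160 + 512 = 672 kbps = 0.672 Mbps.
Total bitrate: 2.1 + 0.672 = 2.772 Mbps.
Stream data: 2.772 Mbps × 746 s = 2067.9 Mb.
With 3% container overhead: ×1.03.
2,130 Mb ÷ 8 = 266.2 MB → 0.2662 GB.

0.266 GB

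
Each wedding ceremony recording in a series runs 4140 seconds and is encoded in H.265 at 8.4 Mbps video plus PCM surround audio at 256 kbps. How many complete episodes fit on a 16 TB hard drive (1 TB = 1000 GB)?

Audio: 256 kbps = 0.256 Mbps.
Total bitrate: 8.656 Mbps.
Per item: 8.656 Mbps × 4140 s = 35,836 Mb = 4,479 MB.
Capacity: 16 TB = 128,000,000 Mb; 3571.84 items → 3571 complete.

3571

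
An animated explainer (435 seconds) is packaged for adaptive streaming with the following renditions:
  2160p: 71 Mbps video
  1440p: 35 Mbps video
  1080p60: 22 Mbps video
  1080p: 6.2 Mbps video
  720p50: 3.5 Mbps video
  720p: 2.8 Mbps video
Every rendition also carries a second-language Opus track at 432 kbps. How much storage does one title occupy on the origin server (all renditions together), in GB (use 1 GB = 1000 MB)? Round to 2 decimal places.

7.78 GB

Audio: 432 kbps = 0.432 Mbps.
Sum of rendition bitrates: (71+0.432) + (35+0.432) + (22+0.432) + (6.2+0.432) + (3.5+0.432) + (2.8+0.432) = 143.092 Mbps.
× 435 s = 62,245 Mb = 7,781 MB = 7.781 GB.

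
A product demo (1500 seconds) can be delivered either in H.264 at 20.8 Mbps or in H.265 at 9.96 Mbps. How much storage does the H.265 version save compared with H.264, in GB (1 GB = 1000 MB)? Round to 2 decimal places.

2.03 GB

H.264: 20.800 Mbps × 1500 s = 31200.0 Mb = 3.900 GB.
H.265: 9.960 Mbps × 1500 s = 14940.0 Mb = 1.867 GB.
Saving: 3.900 − 1.867 = 2.033 GB.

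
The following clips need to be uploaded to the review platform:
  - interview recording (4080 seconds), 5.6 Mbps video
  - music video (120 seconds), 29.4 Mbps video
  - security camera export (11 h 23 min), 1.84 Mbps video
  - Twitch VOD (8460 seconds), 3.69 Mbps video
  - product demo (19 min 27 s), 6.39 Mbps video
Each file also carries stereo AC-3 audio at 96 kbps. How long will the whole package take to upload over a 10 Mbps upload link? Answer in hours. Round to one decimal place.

4.0 hours

Audio: 96 kbps = 0.096 Mbps.
interview recording: 5.696 Mbps × 4080 s = 23239.7 Mb
music video: 29.496 Mbps × 120 s = 3539.5 Mb
security camera export: 1.936 Mbps × 40980 s = 79337.3 Mb
Twitch VOD: 3.786 Mbps × 8460 s = 32029.6 Mb
product demo: 6.486 Mbps × 1167 s = 7569.2 Mb
Total: 145715.2 Mb = 18214.4 MB.
At 10 Mbps: 145715.2 / 10 = 14572 s ≈ 4.05 hours.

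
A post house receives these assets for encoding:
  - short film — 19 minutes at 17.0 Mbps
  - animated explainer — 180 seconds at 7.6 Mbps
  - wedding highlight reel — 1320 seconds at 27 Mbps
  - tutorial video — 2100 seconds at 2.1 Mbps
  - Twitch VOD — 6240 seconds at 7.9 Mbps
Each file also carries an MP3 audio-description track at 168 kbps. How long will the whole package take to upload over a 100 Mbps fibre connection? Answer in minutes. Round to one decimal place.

18.7 minutes

Audio: 168 kbps = 0.168 Mbps.
short film: 17.168 Mbps × 1140 s = 19571.5 Mb
animated explainer: 7.768 Mbps × 180 s = 1398.2 Mb
wedding highlight reel: 27.168 Mbps × 1320 s = 35861.8 Mb
tutorial video: 2.268 Mbps × 2100 s = 4762.8 Mb
Twitch VOD: 8.068 Mbps × 6240 s = 50344.3 Mb
Total: 111938.6 Mb = 13992.3 MB.
At 100 Mbps: 111938.6 / 100 = 1119 s ≈ 18.7 minutes.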